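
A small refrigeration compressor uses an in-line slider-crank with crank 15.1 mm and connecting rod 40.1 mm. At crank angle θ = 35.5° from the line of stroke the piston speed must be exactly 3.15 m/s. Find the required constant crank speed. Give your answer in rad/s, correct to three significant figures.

For an in-line slider-crank, |v_piston| = rω|sinθ|·[1 + r cosθ/√(L² − r² sin²θ)].
With r = 0.0151 m, L = 0.0401 m, θ = 35.5°: the bracketed kinematic factor |dx/dθ| = 0.011523 m.
ω = v/|dx/dθ| = 3.15/0.011523 = 273.36 rad/s.

273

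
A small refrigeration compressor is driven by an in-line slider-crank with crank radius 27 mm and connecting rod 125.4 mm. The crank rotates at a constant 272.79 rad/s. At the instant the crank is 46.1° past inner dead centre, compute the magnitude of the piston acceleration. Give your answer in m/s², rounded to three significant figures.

1380

ω = 272.8 rad/s
x(θ) = r cosθ + √(L² − r² sin²θ); with ω constant, a = ω²·d²x/dθ².
d²x/dθ² = −r cosθ − r²(cos2θ)/√u − r⁴ sin²2θ/(4u^{3/2}),  u = L² − r² sin²θ = 0.0153467 m².
Substituting r = 0.027 m, L = 0.1254 m, θ = 46.1°: d²x/dθ² = -0.018566 m.
a = ω²·d²x/dθ² = (272.8)²·(-0.018566) = -1381.6 m/s²;  |a| = 1381.6 m/s².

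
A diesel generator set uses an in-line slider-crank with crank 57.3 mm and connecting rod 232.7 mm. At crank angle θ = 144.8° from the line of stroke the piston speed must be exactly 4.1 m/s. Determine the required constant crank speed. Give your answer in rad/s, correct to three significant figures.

156

For an in-line slider-crank, |v_piston| = rω|sinθ|·[1 + r cosθ/√(L² − r² sin²θ)].
With r = 0.0573 m, L = 0.2327 m, θ = 144.8°: the bracketed kinematic factor |dx/dθ| = 0.026316 m.
ω = v/|dx/dθ| = 4.1/0.026316 = 155.8 rad/s.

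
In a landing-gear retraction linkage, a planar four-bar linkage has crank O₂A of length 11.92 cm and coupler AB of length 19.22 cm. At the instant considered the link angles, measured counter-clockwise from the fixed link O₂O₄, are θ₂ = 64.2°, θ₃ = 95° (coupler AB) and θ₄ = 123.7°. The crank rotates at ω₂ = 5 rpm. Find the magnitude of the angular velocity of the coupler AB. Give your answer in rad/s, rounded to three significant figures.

0.583

ω₂ = 0.5236 rad/s (from 5 rpm).
Differentiating the loop-closure r₂e^{iθ₂}+r₃e^{iθ₃}=r₁+r₄e^{iθ₄} gives r₂ω₂e^{iθ₂}+r₃ω₃e^{iθ₃}=r₄ω₄e^{iθ₄}.
Eliminating the other unknown: ω₃ = r₂ω₂ sin(θ₄−θ₂) / [r₃ sin(θ₃−θ₄)].
Numerator sine = +0.86163; denominator sine = -0.48022.
Result = 0.1192·0.5236·(+0.86163) / (0.1922·(-0.48022)) = -0.58264 rad/s; magnitude 0.58264 rad/s.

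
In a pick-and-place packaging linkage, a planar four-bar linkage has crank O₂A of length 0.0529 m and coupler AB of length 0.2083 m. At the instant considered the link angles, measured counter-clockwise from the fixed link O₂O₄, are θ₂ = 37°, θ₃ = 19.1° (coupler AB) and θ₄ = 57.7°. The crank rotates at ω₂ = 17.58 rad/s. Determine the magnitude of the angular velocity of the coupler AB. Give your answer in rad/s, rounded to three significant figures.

ω₂ = 17.58 rad/s
Differentiating the loop-closure r₂e^{iθ₂}+r₃e^{iθ₃}=r₁+r₄e^{iθ₄} gives r₂ω₂e^{iθ₂}+r₃ω₃e^{iθ₃}=r₄ω₄e^{iθ₄}.
Eliminating the other unknown: ω₃ = r₂ω₂ sin(θ₄−θ₂) / [r₃ sin(θ₃−θ₄)].
Numerator sine = +0.35347; denominator sine = -0.62388.
Result = 0.0529·17.58·(+0.35347) / (0.2083·(-0.62388)) = -2.5295 rad/s; magnitude 2.5295 rad/s.

2.53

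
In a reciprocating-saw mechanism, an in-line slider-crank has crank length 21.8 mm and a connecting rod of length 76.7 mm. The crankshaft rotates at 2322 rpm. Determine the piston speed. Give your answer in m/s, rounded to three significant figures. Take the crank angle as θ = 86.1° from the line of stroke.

5.40

ω = 2π·2322/60 = 243.2 rad/s
For an in-line slider-crank, x = r cosθ + √(L² − r² sin²θ), so v = −rω sinθ·[1 + r cosθ/√(L² − r² sin²θ)].
With r = 0.0218 m, L = 0.0767 m, θ = 86.1°: √(L² − r² sin²θ) = 0.073552 m.
v = −0.0218·243.2·0.99768·[1 + 0.0218·0.06802/0.073552] = -5.3952 m/s.
|v| = 5.3952 m/s.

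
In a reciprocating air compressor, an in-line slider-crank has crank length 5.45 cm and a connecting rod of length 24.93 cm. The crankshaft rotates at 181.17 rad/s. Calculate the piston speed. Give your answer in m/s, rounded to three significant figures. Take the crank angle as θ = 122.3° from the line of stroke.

ω = 181.2 rad/s
For an in-line slider-crank, x = r cosθ + √(L² − r² sin²θ), so v = −rω sinθ·[1 + r cosθ/√(L² − r² sin²θ)].
With r = 0.0545 m, L = 0.2493 m, θ = 122.3°: √(L² − r² sin²θ) = 0.24501 m.
v = −0.0545·181.2·0.84526·[1 + 0.0545·-0.53435/0.24501] = -7.3539 m/s.
|v| = 7.3539 m/s.

7.35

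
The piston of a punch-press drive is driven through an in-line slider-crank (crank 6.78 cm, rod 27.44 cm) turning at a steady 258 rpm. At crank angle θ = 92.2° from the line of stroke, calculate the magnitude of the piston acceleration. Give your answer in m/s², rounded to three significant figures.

14.5

ω = 2π·258/60 = 27.02 rad/s
x(θ) = r cosθ + √(L² − r² sin²θ); with ω constant, a = ω²·d²x/dθ².
d²x/dθ² = −r cosθ − r²(cos2θ)/√u − r⁴ sin²2θ/(4u^{3/2}),  u = L² − r² sin²θ = 0.0707053 m².
Substituting r = 0.0678 m, L = 0.2744 m, θ = 92.2°: d²x/dθ² = +0.019838 m.
a = ω²·d²x/dθ² = (27.02)²·(+0.019838) = +14.481 m/s²;  |a| = 14.481 m/s².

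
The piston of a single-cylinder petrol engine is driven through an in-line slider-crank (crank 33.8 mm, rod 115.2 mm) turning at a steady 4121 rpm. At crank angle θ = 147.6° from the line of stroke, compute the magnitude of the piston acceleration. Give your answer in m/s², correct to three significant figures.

4480

ω = 2π·4121/60 = 431.6 rad/s
x(θ) = r cosθ + √(L² − r² sin²θ); with ω constant, a = ω²·d²x/dθ².
d²x/dθ² = −r cosθ − r²(cos2θ)/√u − r⁴ sin²2θ/(4u^{3/2}),  u = L² − r² sin²θ = 0.012943 m².
Substituting r = 0.0338 m, L = 0.1152 m, θ = 147.6°: d²x/dθ² = +0.024081 m.
a = ω²·d²x/dθ² = (431.6)²·(+0.024081) = +4484.8 m/s²;  |a| = 4484.8 m/s².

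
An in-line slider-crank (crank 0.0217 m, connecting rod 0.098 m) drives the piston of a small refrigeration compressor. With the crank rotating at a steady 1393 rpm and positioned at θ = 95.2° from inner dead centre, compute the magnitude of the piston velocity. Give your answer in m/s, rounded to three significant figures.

3.09

ω = 2π·1393/60 = 145.9 rad/s
For an in-line slider-crank, x = r cosθ + √(L² − r² sin²θ), so v = −rω sinθ·[1 + r cosθ/√(L² − r² sin²θ)].
With r = 0.0217 m, L = 0.098 m, θ = 95.2°: √(L² − r² sin²θ) = 0.095588 m.
v = −0.0217·145.9·0.99588·[1 + 0.0217·-0.09063/0.095588] = -3.0876 m/s.
|v| = 3.0876 m/s.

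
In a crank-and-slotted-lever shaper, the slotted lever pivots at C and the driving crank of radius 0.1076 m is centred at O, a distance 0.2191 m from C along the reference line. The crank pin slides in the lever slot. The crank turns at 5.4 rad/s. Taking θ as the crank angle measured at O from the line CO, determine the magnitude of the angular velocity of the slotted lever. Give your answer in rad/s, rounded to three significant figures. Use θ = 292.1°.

1.43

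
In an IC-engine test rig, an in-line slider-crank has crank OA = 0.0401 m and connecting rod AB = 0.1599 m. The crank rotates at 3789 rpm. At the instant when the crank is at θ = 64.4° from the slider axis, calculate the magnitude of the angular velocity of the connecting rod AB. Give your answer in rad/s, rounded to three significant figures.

ω = 396.8 rad/s (converted from 3789 rpm).
The rod makes angle φ with the slider axis where L sinφ = r sinθ; differentiating, L cosφ·φ̇ = r ω cosθ.
L cosφ = √(L² − r² sin²θ) = 0.15576 m.
|ω_rod| = r ω |cosθ| / √(L² − r² sin²θ) = 0.0401·396.8·0.43209/0.15576 = 44.139 rad/s.

44.1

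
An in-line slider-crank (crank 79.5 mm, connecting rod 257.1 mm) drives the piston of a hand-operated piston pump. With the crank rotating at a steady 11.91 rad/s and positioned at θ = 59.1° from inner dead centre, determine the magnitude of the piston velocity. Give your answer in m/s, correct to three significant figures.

ω = 11.91 rad/s
For an in-line slider-crank, x = r cosθ + √(L² − r² sin²θ), so v = −rω sinθ·[1 + r cosθ/√(L² − r² sin²θ)].
With r = 0.0795 m, L = 0.2571 m, θ = 59.1°: √(L² − r² sin²θ) = 0.24788 m.
v = −0.0795·11.91·0.85806·[1 + 0.0795·0.51354/0.24788] = -0.94627 m/s.
|v| = 0.94627 m/s.

0.946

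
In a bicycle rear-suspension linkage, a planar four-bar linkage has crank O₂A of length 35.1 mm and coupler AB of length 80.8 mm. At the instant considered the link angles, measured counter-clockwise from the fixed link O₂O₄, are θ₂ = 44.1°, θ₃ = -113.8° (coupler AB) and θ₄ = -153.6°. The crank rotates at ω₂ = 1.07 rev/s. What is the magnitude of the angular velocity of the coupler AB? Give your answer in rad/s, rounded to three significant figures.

1.39

ω₂ = 6.723 rad/s (from 1.07 rev/s).
Differentiating the loop-closure r₂e^{iθ₂}+r₃e^{iθ₃}=r₁+r₄e^{iθ₄} gives r₂ω₂e^{iθ₂}+r₃ω₃e^{iθ₃}=r₄ω₄e^{iθ₄}.
Eliminating the other unknown: ω₃ = r₂ω₂ sin(θ₄−θ₂) / [r₃ sin(θ₃−θ₄)].
Numerator sine = +0.30403; denominator sine = +0.64011.
Result = 0.0351·6.723·(+0.30403) / (0.0808·(+0.64011)) = +1.3872 rad/s; magnitude 1.3872 rad/s.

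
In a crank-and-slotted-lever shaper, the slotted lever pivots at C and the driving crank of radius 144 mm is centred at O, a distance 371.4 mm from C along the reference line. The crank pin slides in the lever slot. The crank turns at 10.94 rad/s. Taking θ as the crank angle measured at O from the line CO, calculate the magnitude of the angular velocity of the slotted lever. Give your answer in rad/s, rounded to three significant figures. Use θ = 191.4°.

ω = 10.94 rad/s
Crank pin A relative to C: A = (d + r cosθ, r sinθ); lever angle φ = atan2(r sinθ, d + r cosθ).
Differentiating tanφ: φ̇ = rω(d cosθ + r)/(d² + r² + 2dr cosθ).
d² + r² + 2dr cosθ = |CA|² = 0.053821 m²;  d cosθ + r = -0.22007 m.
|ω_lever| = |0.144·10.94·-0.22007| / 0.053821 = 6.4416 rad/s.

6.44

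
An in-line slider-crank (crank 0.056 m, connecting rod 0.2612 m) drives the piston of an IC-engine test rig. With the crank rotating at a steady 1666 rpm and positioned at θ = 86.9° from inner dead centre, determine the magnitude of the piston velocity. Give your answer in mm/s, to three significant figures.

ω = 2π·1666/60 = 174.5 rad/s
For an in-line slider-crank, x = r cosθ + √(L² − r² sin²θ), so v = −rω sinθ·[1 + r cosθ/√(L² − r² sin²θ)].
With r = 0.056 m, L = 0.2612 m, θ = 86.9°: √(L² − r² sin²θ) = 0.25514 m.
v = −0.056·174.5·0.99854·[1 + 0.056·0.05408/0.25514] = -9.8714 m/s.
|v| = 9.8714 m/s = 9871.4 mm/s.

9870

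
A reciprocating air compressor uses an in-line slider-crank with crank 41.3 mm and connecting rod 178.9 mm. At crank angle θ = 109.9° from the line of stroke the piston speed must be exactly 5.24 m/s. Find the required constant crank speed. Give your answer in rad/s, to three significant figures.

147

For an in-line slider-crank, |v_piston| = rω|sinθ|·[1 + r cosθ/√(L² − r² sin²θ)].
With r = 0.0413 m, L = 0.1789 m, θ = 109.9°: the bracketed kinematic factor |dx/dθ| = 0.035708 m.
ω = v/|dx/dθ| = 5.24/0.035708 = 146.75 rad/s.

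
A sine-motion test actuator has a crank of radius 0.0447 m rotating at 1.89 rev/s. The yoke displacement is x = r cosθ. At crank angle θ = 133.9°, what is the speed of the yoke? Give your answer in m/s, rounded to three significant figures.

0.382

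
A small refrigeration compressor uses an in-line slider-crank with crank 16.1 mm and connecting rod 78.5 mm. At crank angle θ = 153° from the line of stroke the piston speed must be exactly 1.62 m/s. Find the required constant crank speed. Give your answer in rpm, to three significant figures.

For an in-line slider-crank, |v_piston| = rω|sinθ|·[1 + r cosθ/√(L² − r² sin²θ)].
With r = 0.0161 m, L = 0.0785 m, θ = 153°: the bracketed kinematic factor |dx/dθ| = 0.0059677 m.
ω = v/|dx/dθ| = 1.62/0.0059677 = 271.46 rad/s.
N = 60ω/(2π) = 2592.3 rpm.

2590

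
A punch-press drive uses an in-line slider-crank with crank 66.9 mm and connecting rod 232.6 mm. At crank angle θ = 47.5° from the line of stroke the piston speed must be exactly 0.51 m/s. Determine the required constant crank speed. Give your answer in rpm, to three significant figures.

For an in-line slider-crank, |v_piston| = rω|sinθ|·[1 + r cosθ/√(L² − r² sin²θ)].
With r = 0.0669 m, L = 0.2326 m, θ = 47.5°: the bracketed kinematic factor |dx/dθ| = 0.059131 m.
ω = v/|dx/dθ| = 0.51/0.059131 = 8.6249 rad/s.
N = 60ω/(2π) = 82.362 rpm.

82.4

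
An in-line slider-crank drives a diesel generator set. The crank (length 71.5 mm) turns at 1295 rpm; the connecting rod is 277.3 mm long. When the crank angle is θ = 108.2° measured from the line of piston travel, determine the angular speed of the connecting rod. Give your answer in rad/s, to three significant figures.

11.3

ω = 135.6 rad/s (converted from 1295 rpm).
The rod makes angle φ with the slider axis where L sinφ = r sinθ; differentiating, L cosφ·φ̇ = r ω cosθ.
L cosφ = √(L² − r² sin²θ) = 0.26885 m.
|ω_rod| = r ω |cosθ| / √(L² − r² sin²θ) = 0.0715·135.6·0.31233/0.26885 = 11.264 rad/s.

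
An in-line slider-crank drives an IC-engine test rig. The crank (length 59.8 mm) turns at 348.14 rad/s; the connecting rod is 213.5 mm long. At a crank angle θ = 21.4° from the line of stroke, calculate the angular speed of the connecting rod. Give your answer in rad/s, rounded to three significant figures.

91.3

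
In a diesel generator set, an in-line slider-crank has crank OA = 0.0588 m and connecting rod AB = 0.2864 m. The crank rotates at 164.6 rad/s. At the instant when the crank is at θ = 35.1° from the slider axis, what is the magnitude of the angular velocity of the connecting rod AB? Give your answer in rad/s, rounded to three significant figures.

27.8

ω = 164.6 rad/s
The rod makes angle φ with the slider axis where L sinφ = r sinθ; differentiating, L cosφ·φ̇ = r ω cosθ.
L cosφ = √(L² − r² sin²θ) = 0.2844 m.
|ω_rod| = r ω |cosθ| / √(L² − r² sin²θ) = 0.0588·164.6·0.81815/0.2844 = 27.843 rad/s.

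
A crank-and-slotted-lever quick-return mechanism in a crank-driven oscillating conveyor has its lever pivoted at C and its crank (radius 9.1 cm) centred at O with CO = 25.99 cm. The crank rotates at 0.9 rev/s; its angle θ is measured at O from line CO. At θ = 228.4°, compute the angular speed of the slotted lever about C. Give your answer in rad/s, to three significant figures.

0.945

ω = 5.655 rad/s (from 0.9 rev/s).
Crank pin A relative to C: A = (d + r cosθ, r sinθ); lever angle φ = atan2(r sinθ, d + r cosθ).
Differentiating tanφ: φ̇ = rω(d cosθ + r)/(d² + r² + 2dr cosθ).
d² + r² + 2dr cosθ = |CA|² = 0.0444241 m²;  d cosθ + r = -0.081554 m.
|ω_lever| = |0.091·5.655·-0.081554| / 0.0444241 = 0.9447 rad/s.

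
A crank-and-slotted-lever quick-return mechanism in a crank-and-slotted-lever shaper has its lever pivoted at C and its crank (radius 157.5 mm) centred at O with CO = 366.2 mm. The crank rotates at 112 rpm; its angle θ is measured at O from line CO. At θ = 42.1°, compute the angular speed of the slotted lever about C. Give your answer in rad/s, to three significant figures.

3.24

ω = 11.73 rad/s (from 112 rpm).
Crank pin A relative to C: A = (d + r cosθ, r sinθ); lever angle φ = atan2(r sinθ, d + r cosθ).
Differentiating tanφ: φ̇ = rω(d cosθ + r)/(d² + r² + 2dr cosθ).
d² + r² + 2dr cosθ = |CA|² = 0.244498 m²;  d cosθ + r = +0.42921 m.
|ω_lever| = |0.1575·11.73·+0.42921| / 0.244498 = 3.2428 rad/s.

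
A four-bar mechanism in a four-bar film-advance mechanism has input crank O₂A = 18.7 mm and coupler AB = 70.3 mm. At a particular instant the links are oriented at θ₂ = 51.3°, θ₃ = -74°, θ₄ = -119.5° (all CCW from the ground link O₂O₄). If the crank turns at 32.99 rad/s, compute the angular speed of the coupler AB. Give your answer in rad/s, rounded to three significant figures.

1.97

ω₂ = 32.99 rad/s
Differentiating the loop-closure r₂e^{iθ₂}+r₃e^{iθ₃}=r₁+r₄e^{iθ₄} gives r₂ω₂e^{iθ₂}+r₃ω₃e^{iθ₃}=r₄ω₄e^{iθ₄}.
Eliminating the other unknown: ω₃ = r₂ω₂ sin(θ₄−θ₂) / [r₃ sin(θ₃−θ₄)].
Numerator sine = -0.15988; denominator sine = +0.71325.
Result = 0.0187·32.99·(-0.15988) / (0.0703·(+0.71325)) = -1.9671 rad/s; magnitude 1.9671 rad/s.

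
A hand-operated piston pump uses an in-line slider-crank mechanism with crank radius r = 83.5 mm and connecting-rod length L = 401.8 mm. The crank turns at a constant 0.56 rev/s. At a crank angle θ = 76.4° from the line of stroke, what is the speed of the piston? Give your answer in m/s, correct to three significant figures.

0.300

ω = 2π·0.56 = 3.519 rad/s
For an in-line slider-crank, x = r cosθ + √(L² − r² sin²θ), so v = −rω sinθ·[1 + r cosθ/√(L² − r² sin²θ)].
With r = 0.0835 m, L = 0.4018 m, θ = 76.4°: √(L² − r² sin²θ) = 0.39352 m.
v = −0.0835·3.519·0.97196·[1 + 0.0835·0.23514/0.39352] = -0.29981 m/s.
|v| = 0.29981 m/s.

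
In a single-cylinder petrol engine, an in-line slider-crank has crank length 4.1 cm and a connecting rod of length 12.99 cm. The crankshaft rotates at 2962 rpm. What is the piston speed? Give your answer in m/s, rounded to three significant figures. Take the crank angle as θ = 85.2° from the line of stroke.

ω = 2π·2962/60 = 310.2 rad/s
For an in-line slider-crank, x = r cosθ + √(L² − r² sin²θ), so v = −rω sinθ·[1 + r cosθ/√(L² − r² sin²θ)].
With r = 0.041 m, L = 0.1299 m, θ = 85.2°: √(L² − r² sin²θ) = 0.12331 m.
v = −0.041·310.2·0.99649·[1 + 0.041·0.08368/0.12331] = -13.025 m/s.
|v| = 13.025 m/s.

13.0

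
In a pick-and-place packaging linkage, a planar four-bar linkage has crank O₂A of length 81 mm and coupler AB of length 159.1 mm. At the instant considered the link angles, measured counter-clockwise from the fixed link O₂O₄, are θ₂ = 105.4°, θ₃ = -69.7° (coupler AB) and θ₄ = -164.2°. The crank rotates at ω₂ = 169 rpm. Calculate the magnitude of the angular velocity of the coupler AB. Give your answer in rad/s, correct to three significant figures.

9.04

ω₂ = 17.7 rad/s (from 169 rpm).
Differentiating the loop-closure r₂e^{iθ₂}+r₃e^{iθ₃}=r₁+r₄e^{iθ₄} gives r₂ω₂e^{iθ₂}+r₃ω₃e^{iθ₃}=r₄ω₄e^{iθ₄}.
Eliminating the other unknown: ω₃ = r₂ω₂ sin(θ₄−θ₂) / [r₃ sin(θ₃−θ₄)].
Numerator sine = +0.99998; denominator sine = +0.99692.
Result = 0.081·17.7·(+0.99998) / (0.1591·(+0.99692)) = +9.0378 rad/s; magnitude 9.0378 rad/s.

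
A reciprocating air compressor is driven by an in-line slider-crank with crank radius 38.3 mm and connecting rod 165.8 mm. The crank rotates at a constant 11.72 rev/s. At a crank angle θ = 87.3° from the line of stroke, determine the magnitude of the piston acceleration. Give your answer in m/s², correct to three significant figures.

39.3

ω = 2π·11.7 = 73.64 rad/s
x(θ) = r cosθ + √(L² − r² sin²θ); with ω constant, a = ω²·d²x/dθ².
d²x/dθ² = −r cosθ − r²(cos2θ)/√u − r⁴ sin²2θ/(4u^{3/2}),  u = L² − r² sin²θ = 0.026026 m².
Substituting r = 0.0383 m, L = 0.1658 m, θ = 87.3°: d²x/dθ² = +0.0072471 m.
a = ω²·d²x/dθ² = (73.64)²·(+0.0072471) = +39.299 m/s²;  |a| = 39.299 m/s².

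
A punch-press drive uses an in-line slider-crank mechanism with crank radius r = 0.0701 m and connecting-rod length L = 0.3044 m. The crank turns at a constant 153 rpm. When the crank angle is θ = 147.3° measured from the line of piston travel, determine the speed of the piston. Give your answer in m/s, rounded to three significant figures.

ω = 2π·153/60 = 16.02 rad/s
For an in-line slider-crank, x = r cosθ + √(L² − r² sin²θ), so v = −rω sinθ·[1 + r cosθ/√(L² − r² sin²θ)].
With r = 0.0701 m, L = 0.3044 m, θ = 147.3°: √(L² − r² sin²θ) = 0.30204 m.
v = −0.0701·16.02·0.54024·[1 + 0.0701·-0.84151/0.30204] = -0.48826 m/s.
|v| = 0.48826 m/s.

0.488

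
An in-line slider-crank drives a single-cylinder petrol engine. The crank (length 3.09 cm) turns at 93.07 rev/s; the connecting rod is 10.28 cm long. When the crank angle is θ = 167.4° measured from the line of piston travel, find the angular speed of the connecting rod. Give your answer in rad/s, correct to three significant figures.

172

ω = 584.8 rad/s (converted from 93.07 rev/s).
The rod makes angle φ with the slider axis where L sinφ = r sinθ; differentiating, L cosφ·φ̇ = r ω cosθ.
L cosφ = √(L² − r² sin²θ) = 0.10258 m.
|ω_rod| = r ω |cosθ| / √(L² − r² sin²θ) = 0.0309·584.8·0.97592/0.10258 = 171.91 rad/s.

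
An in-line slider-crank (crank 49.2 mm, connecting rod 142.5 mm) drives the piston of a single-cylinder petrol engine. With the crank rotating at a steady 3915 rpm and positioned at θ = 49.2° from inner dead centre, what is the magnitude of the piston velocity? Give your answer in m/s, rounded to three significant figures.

18.8

ω = 2π·3915/60 = 410 rad/s
For an in-line slider-crank, x = r cosθ + √(L² − r² sin²θ), so v = −rω sinθ·[1 + r cosθ/√(L² − r² sin²θ)].
With r = 0.0492 m, L = 0.1425 m, θ = 49.2°: √(L² − r² sin²θ) = 0.13755 m.
v = −0.0492·410·0.75700·[1 + 0.0492·0.65342/0.13755] = -18.838 m/s.
|v| = 18.838 m/s.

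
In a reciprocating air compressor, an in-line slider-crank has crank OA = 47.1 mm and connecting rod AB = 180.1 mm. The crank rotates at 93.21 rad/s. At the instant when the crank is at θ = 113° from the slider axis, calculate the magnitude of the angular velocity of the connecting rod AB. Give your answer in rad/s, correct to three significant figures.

9.81

ω = 93.21 rad/s
The rod makes angle φ with the slider axis where L sinφ = r sinθ; differentiating, L cosφ·φ̇ = r ω cosθ.
L cosφ = √(L² − r² sin²θ) = 0.1748 m.
|ω_rod| = r ω |cosθ| / √(L² − r² sin²θ) = 0.0471·93.21·0.39073/0.1748 = 9.8132 rad/s.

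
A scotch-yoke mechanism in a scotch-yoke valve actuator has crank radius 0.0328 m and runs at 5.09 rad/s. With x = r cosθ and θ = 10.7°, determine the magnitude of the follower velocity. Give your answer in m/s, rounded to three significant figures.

ω = 5.09 rad/s
x = r cosθ ⇒ ẋ = −rω sinθ.
|v| = rω|sinθ| = 0.0328·5.09·|sin 10.7°| = 0.030997 m/s.

0.0310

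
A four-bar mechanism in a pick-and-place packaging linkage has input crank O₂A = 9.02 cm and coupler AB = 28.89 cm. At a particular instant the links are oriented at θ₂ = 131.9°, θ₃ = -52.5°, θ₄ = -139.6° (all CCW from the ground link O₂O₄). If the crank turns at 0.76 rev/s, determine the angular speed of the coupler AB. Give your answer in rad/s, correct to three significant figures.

1.49

ω₂ = 4.775 rad/s (from 0.76 rev/s).
Differentiating the loop-closure r₂e^{iθ₂}+r₃e^{iθ₃}=r₁+r₄e^{iθ₄} gives r₂ω₂e^{iθ₂}+r₃ω₃e^{iθ₃}=r₄ω₄e^{iθ₄}.
Eliminating the other unknown: ω₃ = r₂ω₂ sin(θ₄−θ₂) / [r₃ sin(θ₃−θ₄)].
Numerator sine = +0.99966; denominator sine = +0.99872.
Result = 0.0902·4.775·(+0.99966) / (0.2889·(+0.99872)) = +1.4923 rad/s; magnitude 1.4923 rad/s.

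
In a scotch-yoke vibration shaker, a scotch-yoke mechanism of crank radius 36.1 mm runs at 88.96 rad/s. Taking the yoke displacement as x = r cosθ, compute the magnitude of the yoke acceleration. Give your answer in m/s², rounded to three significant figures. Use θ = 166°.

ω = 88.96 rad/s
x = r cosθ ⇒ ẍ = −rω² cosθ (ω constant).
|a| = rω²|cosθ| = 0.0361·(88.96)²·|cos 166°| = 277.2 m/s².

277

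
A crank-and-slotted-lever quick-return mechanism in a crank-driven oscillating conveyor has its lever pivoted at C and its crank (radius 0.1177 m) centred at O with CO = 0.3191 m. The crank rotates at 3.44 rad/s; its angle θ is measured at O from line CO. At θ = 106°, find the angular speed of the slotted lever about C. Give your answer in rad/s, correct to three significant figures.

0.127

ω = 3.44 rad/s
Crank pin A relative to C: A = (d + r cosθ, r sinθ); lever angle φ = atan2(r sinθ, d + r cosθ).
Differentiating tanφ: φ̇ = rω(d cosθ + r)/(d² + r² + 2dr cosθ).
d² + r² + 2dr cosθ = |CA|² = 0.0949733 m²;  d cosθ + r = +0.029744 m.
|ω_lever| = |0.1177·3.44·+0.029744| / 0.0949733 = 0.1268 rad/s.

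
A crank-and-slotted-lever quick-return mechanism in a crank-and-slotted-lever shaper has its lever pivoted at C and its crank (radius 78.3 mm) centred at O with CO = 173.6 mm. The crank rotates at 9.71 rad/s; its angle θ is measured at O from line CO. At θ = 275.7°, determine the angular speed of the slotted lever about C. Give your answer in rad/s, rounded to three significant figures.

ω = 9.71 rad/s
Crank pin A relative to C: A = (d + r cosθ, r sinθ); lever angle φ = atan2(r sinθ, d + r cosθ).
Differentiating tanφ: φ̇ = rω(d cosθ + r)/(d² + r² + 2dr cosθ).
d² + r² + 2dr cosθ = |CA|² = 0.0389679 m²;  d cosθ + r = +0.095542 m.
|ω_lever| = |0.0783·9.71·+0.095542| / 0.0389679 = 1.8641 rad/s.

1.86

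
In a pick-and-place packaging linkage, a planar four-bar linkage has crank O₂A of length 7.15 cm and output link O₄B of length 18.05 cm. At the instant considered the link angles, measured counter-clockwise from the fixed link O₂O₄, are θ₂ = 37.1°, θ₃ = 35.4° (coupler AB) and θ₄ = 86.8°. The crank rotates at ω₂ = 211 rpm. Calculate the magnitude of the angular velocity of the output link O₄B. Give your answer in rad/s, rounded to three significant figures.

0.332

ω₂ = 22.1 rad/s (from 211 rpm).
Differentiating the loop-closure r₂e^{iθ₂}+r₃e^{iθ₃}=r₁+r₄e^{iθ₄} gives r₂ω₂e^{iθ₂}+r₃ω₃e^{iθ₃}=r₄ω₄e^{iθ₄}.
Eliminating the other unknown: ω₄ = r₂ω₂ sin(θ₂−θ₃) / [r₄ sin(θ₄−θ₃)].
Numerator sine = +0.02967; denominator sine = +0.78152.
Result = 0.0715·22.1·(+0.02967) / (0.1805·(+0.78152)) = +0.33225 rad/s; magnitude 0.33225 rad/s.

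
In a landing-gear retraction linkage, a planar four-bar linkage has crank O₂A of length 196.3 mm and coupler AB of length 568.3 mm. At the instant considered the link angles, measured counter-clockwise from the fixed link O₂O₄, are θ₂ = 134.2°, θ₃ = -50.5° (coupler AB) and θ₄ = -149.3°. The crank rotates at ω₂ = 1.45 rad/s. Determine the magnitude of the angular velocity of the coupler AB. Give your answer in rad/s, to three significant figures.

ω₂ = 1.45 rad/s
Differentiating the loop-closure r₂e^{iθ₂}+r₃e^{iθ₃}=r₁+r₄e^{iθ₄} gives r₂ω₂e^{iθ₂}+r₃ω₃e^{iθ₃}=r₄ω₄e^{iθ₄}.
Eliminating the other unknown: ω₃ = r₂ω₂ sin(θ₄−θ₂) / [r₃ sin(θ₃−θ₄)].
Numerator sine = +0.97237; denominator sine = +0.98823.
Result = 0.1963·1.45·(+0.97237) / (0.5683·(+0.98823)) = +0.49282 rad/s; magnitude 0.49282 rad/s.

0.493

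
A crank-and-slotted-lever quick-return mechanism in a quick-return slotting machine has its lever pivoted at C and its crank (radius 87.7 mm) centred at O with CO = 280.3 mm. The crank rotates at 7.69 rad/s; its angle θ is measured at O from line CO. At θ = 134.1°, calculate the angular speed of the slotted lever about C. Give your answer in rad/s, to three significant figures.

1.39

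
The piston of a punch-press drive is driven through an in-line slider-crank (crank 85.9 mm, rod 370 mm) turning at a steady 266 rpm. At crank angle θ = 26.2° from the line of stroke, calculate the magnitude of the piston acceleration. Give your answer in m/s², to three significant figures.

ω = 2π·266/60 = 27.86 rad/s
x(θ) = r cosθ + √(L² − r² sin²θ); with ω constant, a = ω²·d²x/dθ².
d²x/dθ² = −r cosθ − r²(cos2θ)/√u − r⁴ sin²2θ/(4u^{3/2}),  u = L² − r² sin²θ = 0.135462 m².
Substituting r = 0.0859 m, L = 0.37 m, θ = 26.2°: d²x/dθ² = -0.089478 m.
a = ω²·d²x/dθ² = (27.86)²·(-0.089478) = -69.429 m/s²;  |a| = 69.429 m/s².

69.4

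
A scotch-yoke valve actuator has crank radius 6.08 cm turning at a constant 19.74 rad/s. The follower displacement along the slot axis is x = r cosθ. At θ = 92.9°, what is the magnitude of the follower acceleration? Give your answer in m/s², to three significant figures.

ω = 19.74 rad/s
x = r cosθ ⇒ ẍ = −rω² cosθ (ω constant).
|a| = rω²|cosθ| = 0.0608·(19.74)²·|cos 92.9°| = 1.1986 m/s².

1.20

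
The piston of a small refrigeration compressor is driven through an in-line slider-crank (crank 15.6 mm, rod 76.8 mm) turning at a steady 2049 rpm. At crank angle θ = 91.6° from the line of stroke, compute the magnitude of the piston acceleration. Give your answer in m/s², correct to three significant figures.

ω = 2π·2049/60 = 214.6 rad/s
x(θ) = r cosθ + √(L² − r² sin²θ); with ω constant, a = ω²·d²x/dθ².
d²x/dθ² = −r cosθ − r²(cos2θ)/√u − r⁴ sin²2θ/(4u^{3/2}),  u = L² − r² sin²θ = 0.00565507 m².
Substituting r = 0.0156 m, L = 0.0768 m, θ = 91.6°: d²x/dθ² = +0.0036666 m.
a = ω²·d²x/dθ² = (214.6)²·(+0.0036666) = +168.81 m/s²;  |a| = 168.81 m/s².

169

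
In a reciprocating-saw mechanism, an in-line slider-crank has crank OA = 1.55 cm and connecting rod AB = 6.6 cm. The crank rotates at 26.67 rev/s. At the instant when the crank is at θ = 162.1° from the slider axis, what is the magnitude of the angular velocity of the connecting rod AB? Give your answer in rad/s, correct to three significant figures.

37.5

ω = 167.6 rad/s (converted from 26.67 rev/s).
The rod makes angle φ with the slider axis where L sinφ = r sinθ; differentiating, L cosφ·φ̇ = r ω cosθ.
L cosφ = √(L² − r² sin²θ) = 0.065828 m.
|ω_rod| = r ω |cosθ| / √(L² − r² sin²θ) = 0.0155·167.6·0.95159/0.065828 = 37.547 rad/s.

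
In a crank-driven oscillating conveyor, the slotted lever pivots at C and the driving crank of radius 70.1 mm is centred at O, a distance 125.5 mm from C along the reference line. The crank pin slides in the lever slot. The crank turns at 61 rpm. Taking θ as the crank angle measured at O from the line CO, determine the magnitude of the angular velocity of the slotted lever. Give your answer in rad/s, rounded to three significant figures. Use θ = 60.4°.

ω = 6.388 rad/s (from 61 rpm).
Crank pin A relative to C: A = (d + r cosθ, r sinθ); lever angle φ = atan2(r sinθ, d + r cosθ).
Differentiating tanφ: φ̇ = rω(d cosθ + r)/(d² + r² + 2dr cosθ).
d² + r² + 2dr cosθ = |CA|² = 0.0293552 m²;  d cosθ + r = +0.13209 m.
|ω_lever| = |0.0701·6.388·+0.13209| / 0.0293552 = 2.0149 rad/s.

2.01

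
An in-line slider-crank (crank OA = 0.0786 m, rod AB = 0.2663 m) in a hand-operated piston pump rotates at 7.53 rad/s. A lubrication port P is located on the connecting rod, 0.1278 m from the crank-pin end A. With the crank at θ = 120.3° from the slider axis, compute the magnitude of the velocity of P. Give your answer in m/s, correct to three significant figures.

0.498

ω = 7.53 rad/s.  Crank-pin speed |V_A| = rω = 0.59186 m/s, perpendicular to OA.
Rod angle: sinφ = −(r/L) sinθ ⇒ φ = -14.764°; ω_rod = −rω cosθ/√(L²−r²sin²θ) = +1.1596 rad/s.
V_P = V_A + ω_rod × AP, with AP = 0.1278 m along the rod.
Components: V_Px = −rω sinθ − a·ω_rod·sinφ = -0.47324 m/s;  V_Py = rω cosθ + a·ω_rod·cosφ = -0.1553 m/s.
|V_P| = √(V_Px² + V_Py²) = 0.49807 m/s.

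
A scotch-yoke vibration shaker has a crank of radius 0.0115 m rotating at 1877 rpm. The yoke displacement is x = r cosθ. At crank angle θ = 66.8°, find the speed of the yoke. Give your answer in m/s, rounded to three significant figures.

ω = 196.6 rad/s (from 1877 rpm).
x = r cosθ ⇒ ẋ = −rω sinθ.
|v| = rω|sinθ| = 0.0115·196.6·|sin 66.8°| = 2.0776 m/s.

2.08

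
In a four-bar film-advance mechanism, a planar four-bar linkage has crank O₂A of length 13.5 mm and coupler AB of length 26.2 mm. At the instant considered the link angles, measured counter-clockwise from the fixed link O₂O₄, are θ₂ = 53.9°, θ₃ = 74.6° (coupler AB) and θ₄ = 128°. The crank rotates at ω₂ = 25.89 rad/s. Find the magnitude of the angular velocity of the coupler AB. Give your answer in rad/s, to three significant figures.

16.0

ω₂ = 25.89 rad/s
Differentiating the loop-closure r₂e^{iθ₂}+r₃e^{iθ₃}=r₁+r₄e^{iθ₄} gives r₂ω₂e^{iθ₂}+r₃ω₃e^{iθ₃}=r₄ω₄e^{iθ₄}.
Eliminating the other unknown: ω₃ = r₂ω₂ sin(θ₄−θ₂) / [r₃ sin(θ₃−θ₄)].
Numerator sine = +0.96174; denominator sine = -0.80282.
Result = 0.0135·25.89·(+0.96174) / (0.0262·(-0.80282)) = -15.981 rad/s; magnitude 15.981 rad/s.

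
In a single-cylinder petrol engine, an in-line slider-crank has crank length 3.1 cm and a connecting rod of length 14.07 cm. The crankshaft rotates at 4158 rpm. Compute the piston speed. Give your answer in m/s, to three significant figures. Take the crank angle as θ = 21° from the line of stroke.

5.84

ω = 2π·4158/60 = 435.4 rad/s
For an in-line slider-crank, x = r cosθ + √(L² − r² sin²θ), so v = −rω sinθ·[1 + r cosθ/√(L² − r² sin²θ)].
With r = 0.031 m, L = 0.1407 m, θ = 21°: √(L² − r² sin²θ) = 0.14026 m.
v = −0.031·435.4·0.35837·[1 + 0.031·0.93358/0.14026] = -5.8354 m/s.
|v| = 5.8354 m/s.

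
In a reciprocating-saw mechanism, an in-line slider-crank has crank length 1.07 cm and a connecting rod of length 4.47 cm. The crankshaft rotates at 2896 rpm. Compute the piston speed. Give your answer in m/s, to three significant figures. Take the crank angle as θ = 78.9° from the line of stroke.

3.34

ω = 2π·2896/60 = 303.3 rad/s
For an in-line slider-crank, x = r cosθ + √(L² − r² sin²θ), so v = −rω sinθ·[1 + r cosθ/√(L² − r² sin²θ)].
With r = 0.0107 m, L = 0.0447 m, θ = 78.9°: √(L² − r² sin²θ) = 0.043449 m.
v = −0.0107·303.3·0.98129·[1 + 0.0107·0.19252/0.043449] = -3.3352 m/s.
|v| = 3.3352 m/s.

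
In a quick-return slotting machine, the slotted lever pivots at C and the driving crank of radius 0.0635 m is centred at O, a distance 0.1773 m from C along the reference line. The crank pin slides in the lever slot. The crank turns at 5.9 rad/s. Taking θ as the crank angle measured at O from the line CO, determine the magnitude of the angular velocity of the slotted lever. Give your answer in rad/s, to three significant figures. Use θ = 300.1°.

1.22

ω = 5.9 rad/s
Crank pin A relative to C: A = (d + r cosθ, r sinθ); lever angle φ = atan2(r sinθ, d + r cosθ).
Differentiating tanφ: φ̇ = rω(d cosθ + r)/(d² + r² + 2dr cosθ).
d² + r² + 2dr cosθ = |CA|² = 0.0467601 m²;  d cosθ + r = +0.15242 m.
|ω_lever| = |0.0635·5.9·+0.15242| / 0.0467601 = 1.2212 rad/s.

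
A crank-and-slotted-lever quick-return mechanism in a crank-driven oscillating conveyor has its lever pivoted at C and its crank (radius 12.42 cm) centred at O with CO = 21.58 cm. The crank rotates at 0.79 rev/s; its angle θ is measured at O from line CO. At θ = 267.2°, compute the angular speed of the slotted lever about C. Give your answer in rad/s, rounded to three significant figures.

ω = 4.964 rad/s (from 0.79 rev/s).
Crank pin A relative to C: A = (d + r cosθ, r sinθ); lever angle φ = atan2(r sinθ, d + r cosθ).
Differentiating tanφ: φ̇ = rω(d cosθ + r)/(d² + r² + 2dr cosθ).
d² + r² + 2dr cosθ = |CA|² = 0.0593767 m²;  d cosθ + r = +0.11366 m.
|ω_lever| = |0.1242·4.964·+0.11366| / 0.0593767 = 1.1801 rad/s.

1.18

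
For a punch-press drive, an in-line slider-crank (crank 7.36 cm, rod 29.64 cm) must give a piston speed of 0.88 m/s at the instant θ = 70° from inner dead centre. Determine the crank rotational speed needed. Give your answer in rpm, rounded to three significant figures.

112

For an in-line slider-crank, |v_piston| = rω|sinθ|·[1 + r cosθ/√(L² − r² sin²θ)].
With r = 0.0736 m, L = 0.2964 m, θ = 70°: the bracketed kinematic factor |dx/dθ| = 0.075202 m.
ω = v/|dx/dθ| = 0.88/0.075202 = 11.702 rad/s.
N = 60ω/(2π) = 111.74 rpm.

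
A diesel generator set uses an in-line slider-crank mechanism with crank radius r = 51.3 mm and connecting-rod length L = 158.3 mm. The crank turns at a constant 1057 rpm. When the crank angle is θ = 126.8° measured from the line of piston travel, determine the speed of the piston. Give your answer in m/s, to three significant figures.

3.63

ω = 2π·1057/60 = 110.7 rad/s
For an in-line slider-crank, x = r cosθ + √(L² − r² sin²θ), so v = −rω sinθ·[1 + r cosθ/√(L² − r² sin²θ)].
With r = 0.0513 m, L = 0.1583 m, θ = 126.8°: √(L² − r² sin²θ) = 0.15288 m.
v = −0.0513·110.7·0.80073·[1 + 0.0513·-0.59902/0.15288] = -3.6329 m/s.
|v| = 3.6329 m/s.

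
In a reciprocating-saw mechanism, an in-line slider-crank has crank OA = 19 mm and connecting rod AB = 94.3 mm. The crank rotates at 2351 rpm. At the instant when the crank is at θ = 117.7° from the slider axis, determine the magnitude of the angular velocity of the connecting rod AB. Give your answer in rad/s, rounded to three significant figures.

ω = 246.2 rad/s (converted from 2351 rpm).
The rod makes angle φ with the slider axis where L sinφ = r sinθ; differentiating, L cosφ·φ̇ = r ω cosθ.
L cosφ = √(L² − r² sin²θ) = 0.092787 m.
|ω_rod| = r ω |cosθ| / √(L² − r² sin²θ) = 0.019·246.2·0.46484/0.092787 = 23.434 rad/s.

23.4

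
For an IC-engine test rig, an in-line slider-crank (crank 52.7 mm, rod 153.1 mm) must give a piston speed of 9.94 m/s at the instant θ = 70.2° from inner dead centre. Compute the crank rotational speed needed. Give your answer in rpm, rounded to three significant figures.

1700

For an in-line slider-crank, |v_piston| = rω|sinθ|·[1 + r cosθ/√(L² − r² sin²θ)].
With r = 0.0527 m, L = 0.1531 m, θ = 70.2°: the bracketed kinematic factor |dx/dθ| = 0.055695 m.
ω = v/|dx/dθ| = 9.94/0.055695 = 178.47 rad/s.
N = 60ω/(2π) = 1704.3 rpm.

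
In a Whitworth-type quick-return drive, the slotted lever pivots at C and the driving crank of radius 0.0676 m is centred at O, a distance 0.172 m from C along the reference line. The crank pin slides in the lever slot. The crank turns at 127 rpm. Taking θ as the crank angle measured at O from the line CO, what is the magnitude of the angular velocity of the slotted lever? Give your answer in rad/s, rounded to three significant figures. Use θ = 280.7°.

2.33

ω = 13.3 rad/s (from 127 rpm).
Crank pin A relative to C: A = (d + r cosθ, r sinθ); lever angle φ = atan2(r sinθ, d + r cosθ).
Differentiating tanφ: φ̇ = rω(d cosθ + r)/(d² + r² + 2dr cosθ).
d² + r² + 2dr cosθ = |CA|² = 0.0384713 m²;  d cosθ + r = +0.099535 m.
|ω_lever| = |0.0676·13.3·+0.099535| / 0.0384713 = 2.326 rad/s.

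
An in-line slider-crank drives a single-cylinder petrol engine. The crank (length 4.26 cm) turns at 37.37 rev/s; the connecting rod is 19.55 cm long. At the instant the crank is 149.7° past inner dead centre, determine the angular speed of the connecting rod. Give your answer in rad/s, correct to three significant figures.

44.4

ω = 234.8 rad/s (converted from 37.37 rev/s).
The rod makes angle φ with the slider axis where L sinφ = r sinθ; differentiating, L cosφ·φ̇ = r ω cosθ.
L cosφ = √(L² − r² sin²θ) = 0.19431 m.
|ω_rod| = r ω |cosθ| / √(L² − r² sin²θ) = 0.0426·234.8·0.86340/0.19431 = 44.444 rad/s.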